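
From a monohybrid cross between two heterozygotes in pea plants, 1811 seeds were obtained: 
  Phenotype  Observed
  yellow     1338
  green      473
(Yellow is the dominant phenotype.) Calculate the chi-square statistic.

For a monohybrid cross between heterozygotes with complete dominance, the expected phenotypic ratio is 3:1.
Expected counts for N = 1811 under a 3:1 ratio (total parts = 4):
  yellow: 1811 × 3/4 = 1358.25
  green: 1811 × 1/4 = 452.75
χ² = Σ (O − E)² / E
  yellow: (1338 − 1358.25)² / 1358.25 = 0.3019
  green: (473 − 452.75)² / 452.75 = 0.9057
χ² = 0.3019 + 0.9057 = 1.2076 ≈ 1.208

1.208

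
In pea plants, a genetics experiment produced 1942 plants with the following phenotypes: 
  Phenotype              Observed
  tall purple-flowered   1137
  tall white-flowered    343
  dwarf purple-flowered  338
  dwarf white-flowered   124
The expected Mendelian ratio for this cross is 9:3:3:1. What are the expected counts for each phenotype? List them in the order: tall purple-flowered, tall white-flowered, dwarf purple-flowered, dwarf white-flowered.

1092.375, 364.125, 364.125, 121.375

Under the 9:3:3:1 hypothesis (Σ ratio = 16, N = 1942):
  tall purple-flowered: 1942 × 9/16 = 1092.375
  tall white-flowered: 1942 × 3/16 = 364.125
  dwarf purple-flowered: 1942 × 3/16 = 364.125
  dwarf white-flowered: 1942 × 1/16 = 121.375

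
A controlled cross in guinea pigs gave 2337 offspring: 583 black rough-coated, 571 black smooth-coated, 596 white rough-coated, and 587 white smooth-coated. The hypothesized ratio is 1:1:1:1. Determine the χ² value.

Expected counts for N = 2337 under a 1:1:1:1 ratio (total parts = 4):
  black rough-coated: 2337 × 1/4 = 584.25
  black smooth-coated: 2337 × 1/4 = 584.25
  white rough-coated: 2337 × 1/4 = 584.25
  white smooth-coated: 2337 × 1/4 = 584.25
χ² = Σ (O − E)² / E
  black rough-coated: (583 − 584.25)² / 584.25 = 0.0027
  black smooth-coated: (571 − 584.25)² / 584.25 = 0.3005
  white rough-coated: (596 − 584.25)² / 584.25 = 0.2363
  white smooth-coated: (587 − 584.25)² / 584.25 = 0.0129
χ² = 0.0027 + 0.3005 + 0.2363 + 0.0129 = 0.5524 ≈ 0.552

0.552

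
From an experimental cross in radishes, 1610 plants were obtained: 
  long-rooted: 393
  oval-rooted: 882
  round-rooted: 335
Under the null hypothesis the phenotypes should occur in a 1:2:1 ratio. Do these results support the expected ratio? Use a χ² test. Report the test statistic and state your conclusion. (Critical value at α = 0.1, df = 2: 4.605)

18.909; not consistent

The 1:2:1 ratio has 4 parts, so with N = 1610 the expected counts are:
  long-rooted: 1610 × 1/4 = 402.5
  oval-rooted: 1610 × 2/4 = 805
  round-rooted: 1610 × 1/4 = 402.5
χ² = Σ (O − E)² / E
  long-rooted: (393 − 402.5)² / 402.5 = 0.2242
  oval-rooted: (882 − 805)² / 805 = 7.3652
  round-rooted: (335 − 402.5)² / 402.5 = 11.3199
χ² = 0.2242 + 7.3652 + 11.3199 = 18.9093 ≈ 18.909
Degrees of freedom = 3 − 1 = 2; critical value at α = 0.1 is 4.605.
Since 18.909 > 4.605, we reject the null hypothesis — the data do not fit the 1:2:1 ratio.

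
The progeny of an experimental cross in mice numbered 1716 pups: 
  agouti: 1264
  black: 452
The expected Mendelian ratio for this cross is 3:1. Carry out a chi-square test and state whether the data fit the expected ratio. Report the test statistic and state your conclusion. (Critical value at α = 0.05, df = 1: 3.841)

Total ratio parts = 4. Expected numbers out of 1716:
  agouti: 1716 × 3/4 = 1287
  black: 1716 × 1/4 = 429
χ² = Σ (O − E)² / E
  agouti: (1264 − 1287)² / 1287 = 0.4110
  black: (452 − 429)² / 429 = 1.2331
χ² = 0.4110 + 1.2331 = 1.6441 ≈ 1.644
Degrees of freedom = 2 − 1 = 1; critical value at α = 0.05 is 3.841.
Since 1.644 < 3.841, we fail to reject the null hypothesis — the data are consistent with the 3:1 ratio.

1.644; consistent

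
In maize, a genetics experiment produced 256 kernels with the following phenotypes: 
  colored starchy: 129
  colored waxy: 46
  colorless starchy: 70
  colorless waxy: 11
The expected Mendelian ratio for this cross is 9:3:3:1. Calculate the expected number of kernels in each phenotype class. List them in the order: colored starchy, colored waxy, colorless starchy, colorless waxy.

144, 48, 48, 16

Under the 9:3:3:1 hypothesis (Σ ratio = 16, N = 256):
  colored starchy: 256 × 9/16 = 144
  colored waxy: 256 × 3/16 = 48
  colorless starchy: 256 × 3/16 = 48
  colorless waxy: 256 × 1/16 = 16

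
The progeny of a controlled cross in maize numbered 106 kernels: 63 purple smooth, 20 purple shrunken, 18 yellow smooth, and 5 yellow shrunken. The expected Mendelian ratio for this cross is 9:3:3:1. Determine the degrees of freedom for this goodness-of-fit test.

A goodness-of-fit test with 4 phenotype classes has df = 4 − 1 = 3.

3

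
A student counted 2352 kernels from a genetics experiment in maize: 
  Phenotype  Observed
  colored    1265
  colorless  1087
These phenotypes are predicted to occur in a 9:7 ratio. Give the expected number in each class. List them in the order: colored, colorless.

1323, 1029

Total ratio parts = 16. Expected numbers out of 2352:
  colored: 2352 × 9/16 = 1323
  colorless: 2352 × 7/16 = 1029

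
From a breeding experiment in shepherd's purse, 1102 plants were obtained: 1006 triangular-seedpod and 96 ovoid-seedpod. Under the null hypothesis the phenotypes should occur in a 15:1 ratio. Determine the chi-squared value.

11.395

Expected counts for N = 1102 under a 15:1 ratio (total parts = 16):
  triangular-seedpod: 1102 × 15/16 = 1033.125
  ovoid-seedpod: 1102 × 1/16 = 68.875
χ² = Σ (O − E)² / E
  triangular-seedpod: (1006 − 1033.125)² / 1033.125 = 0.7122
  ovoid-seedpod: (96 − 68.875)² / 68.875 = 10.6826
χ² = 0.7122 + 10.6826 = 11.3948 ≈ 11.395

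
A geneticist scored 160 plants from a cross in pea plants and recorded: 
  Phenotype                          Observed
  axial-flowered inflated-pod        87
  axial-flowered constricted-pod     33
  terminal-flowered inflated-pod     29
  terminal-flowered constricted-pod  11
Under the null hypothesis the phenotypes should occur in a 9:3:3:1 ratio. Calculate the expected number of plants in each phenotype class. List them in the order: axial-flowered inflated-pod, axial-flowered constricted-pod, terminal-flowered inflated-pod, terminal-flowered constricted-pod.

Expected counts for N = 160 under a 9:3:3:1 ratio (total parts = 16):
  axial-flowered inflated-pod: 160 × 9/16 = 90
  axial-flowered constricted-pod: 160 × 3/16 = 30
  terminal-flowered inflated-pod: 160 × 3/16 = 30
  terminal-flowered constricted-pod: 160 × 1/16 = 10

90, 30, 30, 10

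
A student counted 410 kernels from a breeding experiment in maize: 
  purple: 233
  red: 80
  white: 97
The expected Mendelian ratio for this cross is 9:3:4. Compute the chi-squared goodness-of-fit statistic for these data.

0.447

Expected counts for N = 410 under a 9:3:4 ratio (total parts = 16):
  purple: 410 × 9/16 = 230.625
  red: 410 × 3/16 = 76.875
  white: 410 × 4/16 = 102.5
χ² = Σ (O − E)² / E
  purple: (233 − 230.625)² / 230.625 = 0.0245
  red: (80 − 76.875)² / 76.875 = 0.1270
  white: (97 − 102.5)² / 102.5 = 0.2951
χ² = 0.0245 + 0.1270 + 0.2951 = 0.4466 ≈ 0.447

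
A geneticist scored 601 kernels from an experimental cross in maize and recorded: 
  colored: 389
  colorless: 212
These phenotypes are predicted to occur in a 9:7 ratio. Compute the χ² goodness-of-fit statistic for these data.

Total ratio parts = 16. Expected numbers out of 601:
  colored: 601 × 9/16 = 338.0625
  colorless: 601 × 7/16 = 262.9375
χ² = Σ (O − E)² / E
  colored: (389 − 338.0625)² / 338.0625 = 7.6750
  colorless: (212 − 262.9375)² / 262.9375 = 9.8679
χ² = 7.6750 + 9.8679 = 17.5429 ≈ 17.543

17.543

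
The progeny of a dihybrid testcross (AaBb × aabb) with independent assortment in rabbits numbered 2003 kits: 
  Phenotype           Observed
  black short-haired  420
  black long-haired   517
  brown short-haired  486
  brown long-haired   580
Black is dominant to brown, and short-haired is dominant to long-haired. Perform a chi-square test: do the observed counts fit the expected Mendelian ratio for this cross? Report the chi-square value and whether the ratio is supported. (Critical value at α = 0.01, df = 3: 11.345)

26.526; not consistent

A dihybrid testcross with independent assortment gives a 1:1:1:1 ratio.
Under the 1:1:1:1 hypothesis (Σ ratio = 4, N = 2003):
  black short-haired: 2003 × 1/4 = 500.75
  black long-haired: 2003 × 1/4 = 500.75
  brown short-haired: 2003 × 1/4 = 500.75
  brown long-haired: 2003 × 1/4 = 500.75
χ² = Σ (O − E)² / E
  black short-haired: (420 − 500.75)² / 500.75 = 13.0216
  black long-haired: (517 − 500.75)² / 500.75 = 0.5273
  brown short-haired: (486 − 500.75)² / 500.75 = 0.4345
  brown long-haired: (580 − 500.75)² / 500.75 = 12.5423
χ² = 13.0216 + 0.5273 + 0.4345 + 12.5423 = 26.5257 ≈ 26.526
Degrees of freedom = 4 − 1 = 3; critical value at α = 0.01 is 11.345.
Since 26.526 > 11.345, we reject the null hypothesis — the data do not fit the 1:1:1:1 ratio.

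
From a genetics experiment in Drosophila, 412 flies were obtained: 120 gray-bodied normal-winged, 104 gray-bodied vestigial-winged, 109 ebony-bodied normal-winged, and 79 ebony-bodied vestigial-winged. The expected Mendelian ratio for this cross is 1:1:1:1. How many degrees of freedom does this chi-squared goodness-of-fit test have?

3

A goodness-of-fit test with 4 phenotype classes has df = 4 − 1 = 3.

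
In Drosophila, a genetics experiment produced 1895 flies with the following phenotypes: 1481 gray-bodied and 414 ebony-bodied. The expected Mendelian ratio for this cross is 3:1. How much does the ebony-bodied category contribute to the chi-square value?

7.536

The 3:1 ratio has 4 parts, so with N = 1895 the expected counts are:
  gray-bodied: 1895 × 3/4 = 1421.25
  ebony-bodied: 1895 × 1/4 = 473.75
Contribution of ebony-bodied: (414 − 473.75)² / 473.75 = 7.5358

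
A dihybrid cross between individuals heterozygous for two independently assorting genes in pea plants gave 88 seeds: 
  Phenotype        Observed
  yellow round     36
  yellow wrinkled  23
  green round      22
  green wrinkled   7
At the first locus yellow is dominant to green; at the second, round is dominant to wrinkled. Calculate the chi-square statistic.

8.485

A dihybrid F₂ with independent assortment and complete dominance at both loci gives a 9:3:3:1 phenotypic ratio.
Total ratio parts = 16. Expected numbers out of 88:
  yellow round: 88 × 9/16 = 49.5
  yellow wrinkled: 88 × 3/16 = 16.5
  green round: 88 × 3/16 = 16.5
  green wrinkled: 88 × 1/16 = 5.5
χ² = Σ (O − E)² / E
  yellow round: (36 − 49.5)² / 49.5 = 3.6818
  yellow wrinkled: (23 − 16.5)² / 16.5 = 2.5606
  green round: (22 − 16.5)² / 16.5 = 1.8333
  green wrinkled: (7 − 5.5)² / 5.5 = 0.4091
χ² = 3.6818 + 2.5606 + 1.8333 + 0.4091 = 8.4848 ≈ 8.485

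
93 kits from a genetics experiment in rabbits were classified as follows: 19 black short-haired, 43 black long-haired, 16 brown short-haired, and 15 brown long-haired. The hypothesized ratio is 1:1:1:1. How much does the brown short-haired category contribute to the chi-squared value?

Expected counts for N = 93 under a 1:1:1:1 ratio (total parts = 4):
  black short-haired: 93 × 1/4 = 23.25
  black long-haired: 93 × 1/4 = 23.25
  brown short-haired: 93 × 1/4 = 23.25
  brown long-haired: 93 × 1/4 = 23.25
Contribution of brown short-haired: (16 − 23.25)² / 23.25 = 2.2608

2.261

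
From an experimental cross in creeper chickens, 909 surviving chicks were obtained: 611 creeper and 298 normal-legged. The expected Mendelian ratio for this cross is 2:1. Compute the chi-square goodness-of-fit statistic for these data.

Under the 2:1 hypothesis (Σ ratio = 3, N = 909):
  creeper: 909 × 2/3 = 606
  normal-legged: 909 × 1/3 = 303
χ² = Σ (O − E)² / E
  creeper: (611 − 606)² / 606 = 0.0413
  normal-legged: (298 − 303)² / 303 = 0.0825
χ² = 0.0413 + 0.0825 = 0.1238 ≈ 0.124

0.124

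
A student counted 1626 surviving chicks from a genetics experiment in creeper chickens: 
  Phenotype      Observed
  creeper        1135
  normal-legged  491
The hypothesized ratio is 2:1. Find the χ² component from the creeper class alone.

Total ratio parts = 3. Expected numbers out of 1626:
  creeper: 1626 × 2/3 = 1084
  normal-legged: 1626 × 1/3 = 542
Contribution of creeper: (1135 − 1084)² / 1084 = 2.3994

2.399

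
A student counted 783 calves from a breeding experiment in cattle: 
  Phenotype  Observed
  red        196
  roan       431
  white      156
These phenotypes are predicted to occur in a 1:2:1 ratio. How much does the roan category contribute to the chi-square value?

3.985

The 1:2:1 ratio has 4 parts, so with N = 783 the expected counts are:
  red: 783 × 1/4 = 195.75
  roan: 783 × 2/4 = 391.5
  white: 783 × 1/4 = 195.75
Contribution of roan: (431 − 391.5)² / 391.5 = 3.9853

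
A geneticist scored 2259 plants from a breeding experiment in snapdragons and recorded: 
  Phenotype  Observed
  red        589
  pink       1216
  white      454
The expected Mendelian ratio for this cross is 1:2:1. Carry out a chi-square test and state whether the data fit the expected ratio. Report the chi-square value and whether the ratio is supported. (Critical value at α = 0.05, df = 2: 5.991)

29.384; not consistent

The 1:2:1 ratio has 4 parts, so with N = 2259 the expected counts are:
  red: 2259 × 1/4 = 564.75
  pink: 2259 × 2/4 = 1129.5
  white: 2259 × 1/4 = 564.75
χ² = Σ (O − E)² / E
  red: (589 − 564.75)² / 564.75 = 1.0413
  pink: (1216 − 1129.5)² / 1129.5 = 6.6244
  white: (454 − 564.75)² / 564.75 = 21.7186
χ² = 1.0413 + 6.6244 + 21.7186 = 29.3843 ≈ 29.384
Degrees of freedom = 3 − 1 = 2; critical value at α = 0.05 is 5.991.
Since 29.384 > 5.991, we reject the null hypothesis — the data do not fit the 1:2:1 ratio.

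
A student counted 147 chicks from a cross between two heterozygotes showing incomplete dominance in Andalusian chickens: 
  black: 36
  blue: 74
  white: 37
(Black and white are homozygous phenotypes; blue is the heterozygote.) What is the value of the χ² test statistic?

With incomplete dominance, a heterozygote × heterozygote cross gives a 1:2:1 phenotypic ratio.
Under the 1:2:1 hypothesis (Σ ratio = 4, N = 147):
  black: 147 × 1/4 = 36.75
  blue: 147 × 2/4 = 73.5
  white: 147 × 1/4 = 36.75
χ² = Σ (O − E)² / E
  black: (36 − 36.75)² / 36.75 = 0.0153
  blue: (74 − 73.5)² / 73.5 = 0.0034
  white: (37 − 36.75)² / 36.75 = 0.0017
χ² = 0.0153 + 0.0034 + 0.0017 = 0.0204 ≈ 0.020

0.020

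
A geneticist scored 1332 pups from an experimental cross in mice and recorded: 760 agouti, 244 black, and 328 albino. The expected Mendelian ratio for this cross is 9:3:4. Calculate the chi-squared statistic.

Expected counts for N = 1332 under a 9:3:4 ratio (total parts = 16):
  agouti: 1332 × 9/16 = 749.25
  black: 1332 × 3/16 = 249.75
  albino: 1332 × 4/16 = 333
χ² = Σ (O − E)² / E
  agouti: (760 − 749.25)² / 749.25 = 0.1542
  black: (244 − 249.75)² / 249.75 = 0.1324
  albino: (328 − 333)² / 333 = 0.0751
χ² = 0.1542 + 0.1324 + 0.0751 = 0.3617 ≈ 0.362

0.362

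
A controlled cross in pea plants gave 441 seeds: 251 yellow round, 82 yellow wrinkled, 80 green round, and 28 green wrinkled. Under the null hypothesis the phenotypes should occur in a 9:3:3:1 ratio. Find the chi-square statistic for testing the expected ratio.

Total ratio parts = 16. Expected numbers out of 441:
  yellow round: 441 × 9/16 = 248.0625
  yellow wrinkled: 441 × 3/16 = 82.6875
  green round: 441 × 3/16 = 82.6875
  green wrinkled: 441 × 1/16 = 27.5625
χ² = Σ (O − E)² / E
  yellow round: (251 − 248.0625)² / 248.0625 = 0.0348
  yellow wrinkled: (82 − 82.6875)² / 82.6875 = 0.0057
  green round: (80 − 82.6875)² / 82.6875 = 0.0873
  green wrinkled: (28 − 27.5625)² / 27.5625 = 0.0069
χ² = 0.0348 + 0.0057 + 0.0873 + 0.0069 = 0.1347 ≈ 0.135

0.135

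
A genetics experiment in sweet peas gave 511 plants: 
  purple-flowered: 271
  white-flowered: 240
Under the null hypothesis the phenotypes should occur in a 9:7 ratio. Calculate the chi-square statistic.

The 9:7 ratio has 16 parts, so with N = 511 the expected counts are:
  purple-flowered: 511 × 9/16 = 287.4375
  white-flowered: 511 × 7/16 = 223.5625
χ² = Σ (O − E)² / E
  purple-flowered: (271 − 287.4375)² / 287.4375 = 0.9400
  white-flowered: (240 − 223.5625)² / 223.5625 = 1.2086
χ² = 0.9400 + 1.2086 = 2.1486 ≈ 2.149

2.149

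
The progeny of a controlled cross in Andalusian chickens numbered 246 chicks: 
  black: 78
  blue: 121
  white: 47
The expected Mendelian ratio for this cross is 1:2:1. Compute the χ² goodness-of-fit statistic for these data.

7.878

Under the 1:2:1 hypothesis (Σ ratio = 4, N = 246):
  black: 246 × 1/4 = 61.5
  blue: 246 × 2/4 = 123
  white: 246 × 1/4 = 61.5
χ² = Σ (O − E)² / E
  black: (78 − 61.5)² / 61.5 = 4.4268
  blue: (121 − 123)² / 123 = 0.0325
  white: (47 − 61.5)² / 61.5 = 3.4187
χ² = 4.4268 + 0.0325 + 3.4187 = 7.878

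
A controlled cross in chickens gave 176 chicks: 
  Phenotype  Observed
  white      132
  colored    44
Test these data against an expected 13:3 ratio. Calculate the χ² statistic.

Under the 13:3 hypothesis (Σ ratio = 16, N = 176):
  white: 176 × 13/16 = 143
  colored: 176 × 3/16 = 33
χ² = Σ (O − E)² / E
  white: (132 − 143)² / 143 = 0.8462
  colored: (44 − 33)² / 33 = 3.6667
χ² = 0.8462 + 3.6667 = 4.5129 ≈ 4.513

4.513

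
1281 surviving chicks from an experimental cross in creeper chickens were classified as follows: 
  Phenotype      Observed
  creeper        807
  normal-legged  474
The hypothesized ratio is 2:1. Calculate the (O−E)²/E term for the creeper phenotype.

Expected counts for N = 1281 under a 2:1 ratio (total parts = 3):
  creeper: 1281 × 2/3 = 854
  normal-legged: 1281 × 1/3 = 427
Contribution of creeper: (807 − 854)² / 854 = 2.5867

2.587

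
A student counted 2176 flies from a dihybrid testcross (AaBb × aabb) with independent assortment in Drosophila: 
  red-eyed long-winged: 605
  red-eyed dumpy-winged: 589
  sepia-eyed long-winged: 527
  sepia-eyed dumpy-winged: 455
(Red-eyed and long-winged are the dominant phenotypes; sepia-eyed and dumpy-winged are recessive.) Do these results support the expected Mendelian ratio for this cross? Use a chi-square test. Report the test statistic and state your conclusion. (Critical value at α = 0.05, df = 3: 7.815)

25.654; not consistent

A dihybrid testcross with independent assortment gives a 1:1:1:1 ratio.
The 1:1:1:1 ratio has 4 parts, so with N = 2176 the expected counts are:
  red-eyed long-winged: 2176 × 1/4 = 544
  red-eyed dumpy-winged: 2176 × 1/4 = 544
  sepia-eyed long-winged: 2176 × 1/4 = 544
  sepia-eyed dumpy-winged: 2176 × 1/4 = 544
χ² = Σ (O − E)² / E
  red-eyed long-winged: (605 − 544)² / 544 = 6.8401
  red-eyed dumpy-winged: (589 − 544)² / 544 = 3.7224
  sepia-eyed long-winged: (527 − 544)² / 544 = 0.5312
  sepia-eyed dumpy-winged: (455 − 544)² / 544 = 14.5607
χ² = 6.8401 + 3.7224 + 0.5312 + 14.5607 = 25.6544 ≈ 25.654
Degrees of freedom = 4 − 1 = 3; critical value at α = 0.05 is 7.815.
Since 25.654 > 7.815, we reject the null hypothesis — the data do not fit the 1:1:1:1 ratio.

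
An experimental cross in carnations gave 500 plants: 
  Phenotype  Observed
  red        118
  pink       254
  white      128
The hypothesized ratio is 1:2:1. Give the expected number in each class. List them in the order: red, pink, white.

125, 250, 125

Total ratio parts = 4. Expected numbers out of 500:
  red: 500 × 1/4 = 125
  pink: 500 × 2/4 = 250
  white: 500 × 1/4 = 125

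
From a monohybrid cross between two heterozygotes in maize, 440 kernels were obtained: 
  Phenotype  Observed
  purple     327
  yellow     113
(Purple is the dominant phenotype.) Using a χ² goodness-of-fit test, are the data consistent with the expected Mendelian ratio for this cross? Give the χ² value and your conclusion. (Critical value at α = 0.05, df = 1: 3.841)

0.109; consistent

For a monohybrid cross between heterozygotes with complete dominance, the expected phenotypic ratio is 3:1.
Under the 3:1 hypothesis (Σ ratio = 4, N = 440):
  purple: 440 × 3/4 = 330
  yellow: 440 × 1/4 = 110
χ² = Σ (O − E)² / E
  purple: (327 − 330)² / 330 = 0.0273
  yellow: (113 − 110)² / 110 = 0.0818
χ² = 0.0273 + 0.0818 = 0.1091 ≈ 0.109
Degrees of freedom = 2 − 1 = 1; critical value at α = 0.05 is 3.841.
Since 0.109 < 3.841, we fail to reject the null hypothesis — the data are consistent with the 3:1 ratio.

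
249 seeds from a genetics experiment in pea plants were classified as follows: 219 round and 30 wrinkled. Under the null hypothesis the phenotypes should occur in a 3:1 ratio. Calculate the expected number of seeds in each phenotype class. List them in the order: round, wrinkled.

186.75, 62.25

Expected counts for N = 249 under a 3:1 ratio (total parts = 4):
  round: 249 × 3/4 = 186.75
  wrinkled: 249 × 1/4 = 62.25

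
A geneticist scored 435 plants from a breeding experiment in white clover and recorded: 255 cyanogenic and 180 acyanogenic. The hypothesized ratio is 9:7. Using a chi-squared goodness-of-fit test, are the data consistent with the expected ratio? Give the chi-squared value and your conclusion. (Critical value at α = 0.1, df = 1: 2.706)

Total ratio parts = 16. Expected numbers out of 435:
  cyanogenic: 435 × 9/16 = 244.6875
  acyanogenic: 435 × 7/16 = 190.3125
χ² = Σ (O − E)² / E
  cyanogenic: (255 − 244.6875)² / 244.6875 = 0.4346
  acyanogenic: (180 − 190.3125)² / 190.3125 = 0.5588
χ² = 0.4346 + 0.5588 = 0.9934 ≈ 0.993
Degrees of freedom = 2 − 1 = 1; critical value at α = 0.1 is 2.706.
Since 0.993 < 2.706, we fail to reject the null hypothesis — the data are consistent with the 9:7 ratio.

0.993; consistent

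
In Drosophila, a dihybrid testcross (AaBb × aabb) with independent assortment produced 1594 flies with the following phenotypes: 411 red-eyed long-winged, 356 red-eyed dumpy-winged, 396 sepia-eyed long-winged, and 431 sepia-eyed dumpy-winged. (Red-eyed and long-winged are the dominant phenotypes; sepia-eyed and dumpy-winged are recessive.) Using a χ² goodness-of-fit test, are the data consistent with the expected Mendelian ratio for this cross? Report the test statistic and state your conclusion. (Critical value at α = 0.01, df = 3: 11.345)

A dihybrid testcross with independent assortment gives a 1:1:1:1 ratio.
Total ratio parts = 4. Expected numbers out of 1594:
  red-eyed long-winged: 1594 × 1/4 = 398.5
  red-eyed dumpy-winged: 1594 × 1/4 = 398.5
  sepia-eyed long-winged: 1594 × 1/4 = 398.5
  sepia-eyed dumpy-winged: 1594 × 1/4 = 398.5
χ² = Σ (O − E)² / E
  red-eyed long-winged: (411 − 398.5)² / 398.5 = 0.3921
  red-eyed dumpy-winged: (356 − 398.5)² / 398.5 = 4.5326
  sepia-eyed long-winged: (396 − 398.5)² / 398.5 = 0.0157
  sepia-eyed dumpy-winged: (431 − 398.5)² / 398.5 = 2.6506
χ² = 0.3921 + 4.5326 + 0.0157 + 2.6506 = 7.591
Degrees of freedom = 4 − 1 = 3; critical value at α = 0.01 is 11.345.
Since 7.591 < 11.345, we fail to reject the null hypothesis — the data are consistent with the 1:1:1:1 ratio.

7.591; consistent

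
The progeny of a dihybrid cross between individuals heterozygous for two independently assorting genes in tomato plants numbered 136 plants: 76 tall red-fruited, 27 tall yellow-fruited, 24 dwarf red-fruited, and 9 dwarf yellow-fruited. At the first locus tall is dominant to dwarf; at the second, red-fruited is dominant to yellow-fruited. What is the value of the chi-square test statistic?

0.209

A dihybrid F₂ with independent assortment and complete dominance at both loci gives a 9:3:3:1 phenotypic ratio.
Under the 9:3:3:1 hypothesis (Σ ratio = 16, N = 136):
  tall red-fruited: 136 × 9/16 = 76.5
  tall yellow-fruited: 136 × 3/16 = 25.5
  dwarf red-fruited: 136 × 3/16 = 25.5
  dwarf yellow-fruited: 136 × 1/16 = 8.5
χ² = Σ (O − E)² / E
  tall red-fruited: (76 − 76.5)² / 76.5 = 0.0033
  tall yellow-fruited: (27 − 25.5)² / 25.5 = 0.0882
  dwarf red-fruited: (24 − 25.5)² / 25.5 = 0.0882
  dwarf yellow-fruited: (9 − 8.5)² / 8.5 = 0.0294
χ² = 0.0033 + 0.0882 + 0.0882 + 0.0294 = 0.2091 ≈ 0.209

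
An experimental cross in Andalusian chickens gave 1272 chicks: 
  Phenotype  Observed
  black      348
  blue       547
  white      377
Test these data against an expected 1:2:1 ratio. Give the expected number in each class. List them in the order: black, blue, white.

318, 636, 318

The 1:2:1 ratio has 4 parts, so with N = 1272 the expected counts are:
  black: 1272 × 1/4 = 318
  blue: 1272 × 2/4 = 636
  white: 1272 × 1/4 = 318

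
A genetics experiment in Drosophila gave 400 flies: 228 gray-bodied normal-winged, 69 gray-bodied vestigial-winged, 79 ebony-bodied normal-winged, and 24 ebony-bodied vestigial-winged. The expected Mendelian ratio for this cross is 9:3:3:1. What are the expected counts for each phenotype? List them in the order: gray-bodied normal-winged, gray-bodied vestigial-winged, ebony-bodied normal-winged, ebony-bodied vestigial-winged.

Total ratio parts = 16. Expected numbers out of 400:
  gray-bodied normal-winged: 400 × 9/16 = 225
  gray-bodied vestigial-winged: 400 × 3/16 = 75
  ebony-bodied normal-winged: 400 × 3/16 = 75
  ebony-bodied vestigial-winged: 400 × 1/16 = 25

225, 75, 75, 25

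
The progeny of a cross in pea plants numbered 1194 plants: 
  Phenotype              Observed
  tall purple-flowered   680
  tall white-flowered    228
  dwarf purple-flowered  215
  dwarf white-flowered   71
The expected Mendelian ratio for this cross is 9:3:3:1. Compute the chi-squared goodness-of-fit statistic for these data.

The 9:3:3:1 ratio has 16 parts, so with N = 1194 the expected counts are:
  tall purple-flowered: 1194 × 9/16 = 671.625
  tall white-flowered: 1194 × 3/16 = 223.875
  dwarf purple-flowered: 1194 × 3/16 = 223.875
  dwarf white-flowered: 1194 × 1/16 = 74.625
χ² = Σ (O − E)² / E
  tall purple-flowered: (680 − 671.625)² / 671.625 = 0.1044
  tall white-flowered: (228 − 223.875)² / 223.875 = 0.0760
  dwarf purple-flowered: (215 − 223.875)² / 223.875 = 0.3518
  dwarf white-flowered: (71 − 74.625)² / 74.625 = 0.1761
χ² = 0.1044 + 0.0760 + 0.3518 + 0.1761 = 0.7083 ≈ 0.708

0.708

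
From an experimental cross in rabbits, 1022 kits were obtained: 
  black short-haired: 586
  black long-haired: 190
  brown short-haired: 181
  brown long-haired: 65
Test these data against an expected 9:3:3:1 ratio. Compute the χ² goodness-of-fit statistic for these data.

The 9:3:3:1 ratio has 16 parts, so with N = 1022 the expected counts are:
  black short-haired: 1022 × 9/16 = 574.875
  black long-haired: 1022 × 3/16 = 191.625
  brown short-haired: 1022 × 3/16 = 191.625
  brown long-haired: 1022 × 1/16 = 63.875
χ² = Σ (O − E)² / E
  black short-haired: (586 − 574.875)² / 574.875 = 0.2153
  black long-haired: (190 − 191.625)² / 191.625 = 0.0138
  brown short-haired: (181 − 191.625)² / 191.625 = 0.5891
  brown long-haired: (65 − 63.875)² / 63.875 = 0.0198
χ² = 0.2153 + 0.0138 + 0.5891 + 0.0198 = 0.838

0.838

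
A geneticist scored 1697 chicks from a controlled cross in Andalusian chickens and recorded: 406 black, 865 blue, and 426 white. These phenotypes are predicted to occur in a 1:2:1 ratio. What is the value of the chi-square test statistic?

1.113

Total ratio parts = 4. Expected numbers out of 1697:
  black: 1697 × 1/4 = 424.25
  blue: 1697 × 2/4 = 848.5
  white: 1697 × 1/4 = 424.25
χ² = Σ (O − E)² / E
  black: (406 − 424.25)² / 424.25 = 0.7851
  blue: (865 − 848.5)² / 848.5 = 0.3209
  white: (426 − 424.25)² / 424.25 = 0.0072
χ² = 0.7851 + 0.3209 + 0.0072 = 1.1132 ≈ 1.113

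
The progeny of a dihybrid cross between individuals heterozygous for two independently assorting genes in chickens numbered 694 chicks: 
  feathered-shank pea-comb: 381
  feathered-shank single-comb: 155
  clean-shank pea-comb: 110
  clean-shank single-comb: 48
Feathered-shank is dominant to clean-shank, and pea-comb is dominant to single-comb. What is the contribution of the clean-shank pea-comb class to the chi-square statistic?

A dihybrid F₂ with independent assortment and complete dominance at both loci gives a 9:3:3:1 phenotypic ratio.
Total ratio parts = 16. Expected numbers out of 694:
  feathered-shank pea-comb: 694 × 9/16 = 390.375
  feathered-shank single-comb: 694 × 3/16 = 130.125
  clean-shank pea-comb: 694 × 3/16 = 130.125
  clean-shank single-comb: 694 × 1/16 = 43.375
Contribution of clean-shank pea-comb: (110 − 130.125)² / 130.125 = 3.1125

3.113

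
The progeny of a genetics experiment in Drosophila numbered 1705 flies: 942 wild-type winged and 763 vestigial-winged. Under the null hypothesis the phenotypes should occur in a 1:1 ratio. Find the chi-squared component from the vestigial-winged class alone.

Under the 1:1 hypothesis (Σ ratio = 2, N = 1705):
  wild-type winged: 1705 × 1/2 = 852.5
  vestigial-winged: 1705 × 1/2 = 852.5
Contribution of vestigial-winged: (763 − 852.5)² / 852.5 = 9.3962

9.396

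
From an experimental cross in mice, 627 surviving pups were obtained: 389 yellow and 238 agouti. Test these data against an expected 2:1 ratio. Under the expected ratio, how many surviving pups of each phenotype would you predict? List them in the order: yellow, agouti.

Expected counts for N = 627 under a 2:1 ratio (total parts = 3):
  yellow: 627 × 2/3 = 418
  agouti: 627 × 1/3 = 209

418, 209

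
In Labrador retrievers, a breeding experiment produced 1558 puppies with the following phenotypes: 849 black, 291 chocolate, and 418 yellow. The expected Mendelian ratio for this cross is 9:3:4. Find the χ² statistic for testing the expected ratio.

2.945

The 9:3:4 ratio has 16 parts, so with N = 1558 the expected counts are:
  black: 1558 × 9/16 = 876.375
  chocolate: 1558 × 3/16 = 292.125
  yellow: 1558 × 4/16 = 389.5
χ² = Σ (O − E)² / E
  black: (849 − 876.375)² / 876.375 = 0.8551
  chocolate: (291 − 292.125)² / 292.125 = 0.0043
  yellow: (418 − 389.5)² / 389.5 = 2.0854
χ² = 0.8551 + 0.0043 + 2.0854 = 2.9448 ≈ 2.945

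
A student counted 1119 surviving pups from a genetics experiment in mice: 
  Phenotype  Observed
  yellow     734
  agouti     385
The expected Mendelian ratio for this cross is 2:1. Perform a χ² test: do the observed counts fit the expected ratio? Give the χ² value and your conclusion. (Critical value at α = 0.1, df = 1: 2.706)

0.579; consistent

Under the 2:1 hypothesis (Σ ratio = 3, N = 1119):
  yellow: 1119 × 2/3 = 746
  agouti: 1119 × 1/3 = 373
χ² = Σ (O − E)² / E
  yellow: (734 − 746)² / 746 = 0.1930
  agouti: (385 − 373)² / 373 = 0.3861
χ² = 0.1930 + 0.3861 = 0.5791 ≈ 0.579
Degrees of freedom = 2 − 1 = 1; critical value at α = 0.1 is 2.706.
Since 0.579 < 2.706, we fail to reject the null hypothesis — the data are consistent with the 2:1 ratio.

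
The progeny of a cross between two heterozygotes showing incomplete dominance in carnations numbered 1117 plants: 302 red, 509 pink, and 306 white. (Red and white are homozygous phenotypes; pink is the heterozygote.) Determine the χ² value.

With incomplete dominance, a heterozygote × heterozygote cross gives a 1:2:1 phenotypic ratio.
Under the 1:2:1 hypothesis (Σ ratio = 4, N = 1117):
  red: 1117 × 1/4 = 279.25
  pink: 1117 × 2/4 = 558.5
  white: 1117 × 1/4 = 279.25
χ² = Σ (O − E)² / E
  red: (302 − 279.25)² / 279.25 = 1.8534
  pink: (509 − 558.5)² / 558.5 = 4.3872
  white: (306 − 279.25)² / 279.25 = 2.5624
χ² = 1.8534 + 4.3872 + 2.5624 = 8.803

8.803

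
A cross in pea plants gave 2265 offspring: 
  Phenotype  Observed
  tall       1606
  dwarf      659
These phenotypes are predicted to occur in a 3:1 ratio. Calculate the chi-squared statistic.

20.256

Expected counts for N = 2265 under a 3:1 ratio (total parts = 4):
  tall: 2265 × 3/4 = 1698.75
  dwarf: 2265 × 1/4 = 566.25
χ² = Σ (O − E)² / E
  tall: (1606 − 1698.75)² / 1698.75 = 5.0641
  dwarf: (659 − 566.25)² / 566.25 = 15.1922
χ² = 5.0641 + 15.1922 = 20.2563 ≈ 20.256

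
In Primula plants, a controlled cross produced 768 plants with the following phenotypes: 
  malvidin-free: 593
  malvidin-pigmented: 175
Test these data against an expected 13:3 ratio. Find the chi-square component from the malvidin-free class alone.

1.540

Under the 13:3 hypothesis (Σ ratio = 16, N = 768):
  malvidin-free: 768 × 13/16 = 624
  malvidin-pigmented: 768 × 3/16 = 144
Contribution of malvidin-free: (593 − 624)² / 624 = 1.5401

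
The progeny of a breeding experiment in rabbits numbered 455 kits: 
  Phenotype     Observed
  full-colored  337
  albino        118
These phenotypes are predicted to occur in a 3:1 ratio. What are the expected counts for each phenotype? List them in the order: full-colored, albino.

Expected counts for N = 455 under a 3:1 ratio (total parts = 4):
  full-colored: 455 × 3/4 = 341.25
  albino: 455 × 1/4 = 113.75

341.25, 113.75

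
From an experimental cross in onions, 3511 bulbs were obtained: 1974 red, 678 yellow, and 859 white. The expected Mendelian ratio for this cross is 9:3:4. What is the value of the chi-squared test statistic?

The 9:3:4 ratio has 16 parts, so with N = 3511 the expected counts are:
  red: 3511 × 9/16 = 1974.9375
  yellow: 3511 × 3/16 = 658.3125
  white: 3511 × 4/16 = 877.75
χ² = Σ (O − E)² / E
  red: (1974 − 1974.9375)² / 1974.9375 = 0.0004
  yellow: (678 − 658.3125)² / 658.3125 = 0.5888
  white: (859 − 877.75)² / 877.75 = 0.4005
χ² = 0.0004 + 0.5888 + 0.4005 = 0.9897 ≈ 0.990

0.990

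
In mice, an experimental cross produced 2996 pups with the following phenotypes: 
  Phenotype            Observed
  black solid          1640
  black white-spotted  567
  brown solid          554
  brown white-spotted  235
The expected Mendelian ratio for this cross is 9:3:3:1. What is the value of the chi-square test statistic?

13.548

Total ratio parts = 16. Expected numbers out of 2996:
  black solid: 2996 × 9/16 = 1685.25
  black white-spotted: 2996 × 3/16 = 561.75
  brown solid: 2996 × 3/16 = 561.75
  brown white-spotted: 2996 × 1/16 = 187.25
χ² = Σ (O − E)² / E
  black solid: (1640 − 1685.25)² / 1685.25 = 1.2150
  black white-spotted: (567 − 561.75)² / 561.75 = 0.0491
  brown solid: (554 − 561.75)² / 561.75 = 0.1069
  brown white-spotted: (235 − 187.25)² / 187.25 = 12.1766
χ² = 1.2150 + 0.0491 + 0.1069 + 12.1766 = 13.5476 ≈ 13.548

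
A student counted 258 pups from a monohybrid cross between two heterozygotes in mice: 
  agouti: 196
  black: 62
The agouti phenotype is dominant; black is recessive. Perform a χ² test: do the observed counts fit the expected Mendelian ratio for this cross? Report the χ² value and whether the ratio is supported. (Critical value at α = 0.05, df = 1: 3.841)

0.129; consistent

For a monohybrid cross between heterozygotes with complete dominance, the expected phenotypic ratio is 3:1.
Under the 3:1 hypothesis (Σ ratio = 4, N = 258):
  agouti: 258 × 3/4 = 193.5
  black: 258 × 1/4 = 64.5
χ² = Σ (O − E)² / E
  agouti: (196 − 193.5)² / 193.5 = 0.0323
  black: (62 − 64.5)² / 64.5 = 0.0969
χ² = 0.0323 + 0.0969 = 0.1292 ≈ 0.129
Degrees of freedom = 2 − 1 = 1; critical value at α = 0.05 is 3.841.
Since 0.129 < 3.841, we fail to reject the null hypothesis — the data are consistent with the 3:1 ratio.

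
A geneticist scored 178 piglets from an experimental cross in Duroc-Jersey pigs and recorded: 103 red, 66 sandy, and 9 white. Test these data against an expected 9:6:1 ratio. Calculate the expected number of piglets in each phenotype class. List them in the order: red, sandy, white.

Total ratio parts = 16. Expected numbers out of 178:
  red: 178 × 9/16 = 100.125
  sandy: 178 × 6/16 = 66.75
  white: 178 × 1/16 = 11.125

100.125, 66.75, 11.125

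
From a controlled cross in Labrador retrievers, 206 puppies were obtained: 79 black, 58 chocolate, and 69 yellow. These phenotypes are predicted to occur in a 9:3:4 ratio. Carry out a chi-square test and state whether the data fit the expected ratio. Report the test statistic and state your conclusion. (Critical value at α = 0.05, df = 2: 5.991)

Total ratio parts = 16. Expected numbers out of 206:
  black: 206 × 9/16 = 115.875
  chocolate: 206 × 3/16 = 38.625
  yellow: 206 × 4/16 = 51.5
χ² = Σ (O − E)² / E
  black: (79 − 115.875)² / 115.875 = 11.7348
  chocolate: (58 − 38.625)² / 38.625 = 9.7189
  yellow: (69 − 51.5)² / 51.5 = 5.9466
χ² = 11.7348 + 9.7189 + 5.9466 = 27.4003 ≈ 27.400
Degrees of freedom = 3 − 1 = 2; critical value at α = 0.05 is 5.991.
Since 27.400 > 5.991, we reject the null hypothesis — the data do not fit the 9:3:4 ratio.

27.400; not consistent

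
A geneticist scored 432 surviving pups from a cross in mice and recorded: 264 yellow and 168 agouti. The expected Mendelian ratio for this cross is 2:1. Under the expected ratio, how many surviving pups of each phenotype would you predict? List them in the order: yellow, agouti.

Expected counts for N = 432 under a 2:1 ratio (total parts = 3):
  yellow: 432 × 2/3 = 288
  agouti: 432 × 1/3 = 144

288, 144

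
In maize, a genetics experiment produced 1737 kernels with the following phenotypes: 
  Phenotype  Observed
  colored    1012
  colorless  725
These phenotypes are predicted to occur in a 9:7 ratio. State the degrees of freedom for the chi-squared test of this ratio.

1

A goodness-of-fit test with 2 phenotype classes has df = 2 − 1 = 1.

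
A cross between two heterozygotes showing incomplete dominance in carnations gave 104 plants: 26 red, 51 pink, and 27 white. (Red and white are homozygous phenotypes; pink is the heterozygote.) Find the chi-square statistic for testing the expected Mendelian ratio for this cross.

With incomplete dominance, a heterozygote × heterozygote cross gives a 1:2:1 phenotypic ratio.
Total ratio parts = 4. Expected numbers out of 104:
  red: 104 × 1/4 = 26
  pink: 104 × 2/4 = 52
  white: 104 × 1/4 = 26
χ² = Σ (O − E)² / E
  red: (26 − 26)² / 26 = 0.0000
  pink: (51 − 52)² / 52 = 0.0192
  white: (27 − 26)² / 26 = 0.0385
χ² = 0.0000 + 0.0192 + 0.0385 = 0.0577 ≈ 0.058

0.058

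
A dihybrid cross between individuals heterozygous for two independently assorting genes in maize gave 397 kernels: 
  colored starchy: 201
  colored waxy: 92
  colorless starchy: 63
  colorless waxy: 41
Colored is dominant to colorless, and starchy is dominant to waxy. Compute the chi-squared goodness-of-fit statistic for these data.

18.691

A dihybrid F₂ with independent assortment and complete dominance at both loci gives a 9:3:3:1 phenotypic ratio.
Total ratio parts = 16. Expected numbers out of 397:
  colored starchy: 397 × 9/16 = 223.3125
  colored waxy: 397 × 3/16 = 74.4375
  colorless starchy: 397 × 3/16 = 74.4375
  colorless waxy: 397 × 1/16 = 24.8125
χ² = Σ (O − E)² / E
  colored starchy: (201 − 223.3125)² / 223.3125 = 2.2294
  colored waxy: (92 − 74.4375)² / 74.4375 = 4.1436
  colorless starchy: (63 − 74.4375)² / 74.4375 = 1.7574
  colorless waxy: (41 − 24.8125)² / 24.8125 = 10.5606
χ² = 2.2294 + 4.1436 + 1.7574 + 10.5606 = 18.691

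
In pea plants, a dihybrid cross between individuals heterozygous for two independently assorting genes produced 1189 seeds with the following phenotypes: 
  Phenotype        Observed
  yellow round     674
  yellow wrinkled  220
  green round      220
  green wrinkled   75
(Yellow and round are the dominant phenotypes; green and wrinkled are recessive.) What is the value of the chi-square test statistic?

0.124

A dihybrid F₂ with independent assortment and complete dominance at both loci gives a 9:3:3:1 phenotypic ratio.
Expected counts for N = 1189 under a 9:3:3:1 ratio (total parts = 16):
  yellow round: 1189 × 9/16 = 668.8125
  yellow wrinkled: 1189 × 3/16 = 222.9375
  green round: 1189 × 3/16 = 222.9375
  green wrinkled: 1189 × 1/16 = 74.3125
χ² = Σ (O − E)² / E
  yellow round: (674 − 668.8125)² / 668.8125 = 0.0402
  yellow wrinkled: (220 − 222.9375)² / 222.9375 = 0.0387
  green round: (220 − 222.9375)² / 222.9375 = 0.0387
  green wrinkled: (75 − 74.3125)² / 74.3125 = 0.0064
χ² = 0.0402 + 0.0387 + 0.0387 + 0.0064 = 0.124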